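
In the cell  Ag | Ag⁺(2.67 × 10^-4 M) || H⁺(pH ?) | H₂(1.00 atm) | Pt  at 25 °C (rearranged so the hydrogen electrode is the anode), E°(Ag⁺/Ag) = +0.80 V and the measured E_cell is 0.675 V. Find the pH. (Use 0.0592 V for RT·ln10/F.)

pH = 1.46

E°_cell = 0.80 V and n = 2.
log Q = n(E° − E)/0.0592 = 2×(0.80 − 0.675)/0.0592 = 4.223.
With Q = [H⁺]^2 / ([Ag⁺]^2·P(H₂)), solving for [H⁺] gives log[H⁺] = -1.462, so pH = 1.46.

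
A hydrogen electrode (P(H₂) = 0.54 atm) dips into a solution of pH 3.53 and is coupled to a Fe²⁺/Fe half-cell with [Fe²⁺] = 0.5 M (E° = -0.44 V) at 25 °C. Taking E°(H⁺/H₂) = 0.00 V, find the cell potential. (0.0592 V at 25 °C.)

The hydrogen couple is the cathode, so E°_cell = 0.44 V; n = 2.
[H⁺] = 10^(−3.53) = 3 × 10^-4 M, and Q = [Fe²⁺]·P(H₂) / [H⁺]^2 = 3.1 × 10^6.
E = E° − (0.0592/2) log Q = 0.44 − (0.0592/2)(6.491) = 0.248 V.

0.25 V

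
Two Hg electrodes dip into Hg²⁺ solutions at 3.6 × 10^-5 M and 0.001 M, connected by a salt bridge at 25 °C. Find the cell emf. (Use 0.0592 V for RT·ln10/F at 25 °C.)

Both half-cells are Hg²⁺/Hg, so E°_cell = 0. The concentrated side is the cathode; the cell reaction moves Hg²⁺ from high to low concentration with n = 2.
Q = [Hg²⁺]_dilute/[Hg²⁺]_conc = 3.6 × 10^-5/0.001 = 0.0360.
E = 0 − (0.0592/2) log Q = −(0.0592/2)(-1.444) = 0.0427 V.

0.043 V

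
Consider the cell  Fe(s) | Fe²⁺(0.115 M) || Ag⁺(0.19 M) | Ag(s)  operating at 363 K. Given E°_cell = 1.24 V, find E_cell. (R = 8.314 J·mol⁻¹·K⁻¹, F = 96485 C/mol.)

Balancing electrons gives n = 2; the reaction quotient is Q = [Fe²⁺]/[Ag⁺]^2 = 3.19.
E = E° − (RT/nF) ln Q = 1.24 − (8.314×363)/(2×96485) × (1.159) = 1.240 − 0.018 = 1.222 V.

1.22 V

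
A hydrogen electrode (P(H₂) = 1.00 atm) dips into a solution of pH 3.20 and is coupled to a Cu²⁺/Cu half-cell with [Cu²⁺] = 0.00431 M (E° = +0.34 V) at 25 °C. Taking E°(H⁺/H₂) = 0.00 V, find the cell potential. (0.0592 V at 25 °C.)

The Cu²⁺/Cu couple is the cathode, so E°_cell = 0.34 V; n = 2.
[H⁺] = 10^(−3.20) = 6.3 × 10^-4 M, and Q = [H⁺]^2 / ([Cu²⁺]·P(H₂)) = 9.24 × 10^-5.
E = E° − (0.0592/2) log Q = 0.34 − (0.0592/2)(-4.034) = 0.459 V.

0.46 V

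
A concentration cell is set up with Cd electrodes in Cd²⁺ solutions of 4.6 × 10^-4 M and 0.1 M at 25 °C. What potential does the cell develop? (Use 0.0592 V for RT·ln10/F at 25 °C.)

Both half-cells are Cd²⁺/Cd, so E°_cell = 0. The concentrated side is the cathode; the cell reaction moves Cd²⁺ from high to low concentration with n = 2.
Q = [Cd²⁺]_dilute/[Cd²⁺]_conc = 4.6 × 10^-4/0.1 = 0.00460.
E = 0 − (0.0592/2) log Q = −(0.0592/2)(-2.337) = 0.0692 V.

0.069 V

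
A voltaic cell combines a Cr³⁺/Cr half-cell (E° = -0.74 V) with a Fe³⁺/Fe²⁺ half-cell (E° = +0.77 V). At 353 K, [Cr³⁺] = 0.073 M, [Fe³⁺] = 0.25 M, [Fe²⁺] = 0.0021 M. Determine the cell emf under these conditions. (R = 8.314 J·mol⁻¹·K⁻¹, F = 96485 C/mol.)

The Fe³⁺/Fe²⁺ couple has the higher reduction potential and acts as the cathode, so E°_cell = +0.77 − (-0.74) = 1.51 V.
Balancing electrons gives n = 3; the reaction quotient is Q = [Cr³⁺]·[Fe²⁺]^3/[Fe³⁺]^3 = 4.33 × 10^-8.
E = E° − (RT/nF) ln Q = 1.51 − (8.314×353)/(3×96485) × (-16.956) = 1.510 + 0.172 = 1.682 V.

1.68 V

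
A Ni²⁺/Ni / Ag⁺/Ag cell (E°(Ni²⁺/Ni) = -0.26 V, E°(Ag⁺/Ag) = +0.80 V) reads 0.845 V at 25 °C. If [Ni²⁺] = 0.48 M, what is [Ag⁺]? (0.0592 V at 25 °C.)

1.6 × 10^-4 M

From the Nernst equation, log Q = n(E° − E)/0.0592 = 2(1.06 − 0.845)/0.0592 = 7.264, so Q = 1.83 × 10^7.
With Q = [Ni²⁺]/[Ag⁺]^2 and the known concentrations, [Ag⁺]^2 in the denominator gives [Ag⁺] = 1.6 × 10^-4 M.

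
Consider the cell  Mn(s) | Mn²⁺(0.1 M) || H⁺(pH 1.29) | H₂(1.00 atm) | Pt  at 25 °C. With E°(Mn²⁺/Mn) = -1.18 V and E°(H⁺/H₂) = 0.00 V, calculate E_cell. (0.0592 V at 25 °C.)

The hydrogen couple is the cathode, so E°_cell = 1.18 V; n = 2.
[H⁺] = 10^(−1.29) = 0.051 M, and Q = [Mn²⁺]·P(H₂) / [H⁺]^2 = 38.0.
E = E° − (0.0592/2) log Q = 1.18 − (0.0592/2)(1.580) = 1.133 V.

1.13 V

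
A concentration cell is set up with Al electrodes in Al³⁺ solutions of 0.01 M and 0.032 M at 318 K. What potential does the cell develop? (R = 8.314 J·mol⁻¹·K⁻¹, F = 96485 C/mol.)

0.011 V

Both half-cells are Al³⁺/Al, so E°_cell = 0. The concentrated side is the cathode; the cell reaction moves Al³⁺ from high to low concentration with n = 3.
Q = [Al³⁺]_dilute/[Al³⁺]_conc = 0.01/0.032 = 0.312.
E = 0 − (RT/nF) ln Q = −((8.314×318)/(3×96485))(-1.163) = 0.0106 V.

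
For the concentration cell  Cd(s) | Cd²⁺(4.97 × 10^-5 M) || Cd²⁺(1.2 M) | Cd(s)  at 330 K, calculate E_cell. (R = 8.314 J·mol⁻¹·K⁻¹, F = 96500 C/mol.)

0.14 V

Both half-cells are Cd²⁺/Cd, so E°_cell = 0. The concentrated side is the cathode; the cell reaction moves Cd²⁺ from high to low concentration with n = 2.
Q = [Cd²⁺]_dilute/[Cd²⁺]_conc = 4.97 × 10^-5/1.2 = 4.14 × 10^-5.
E = 0 − (RT/nF) ln Q = −((8.314×330)/(2×96500))(-10.092) = 0.1435 V.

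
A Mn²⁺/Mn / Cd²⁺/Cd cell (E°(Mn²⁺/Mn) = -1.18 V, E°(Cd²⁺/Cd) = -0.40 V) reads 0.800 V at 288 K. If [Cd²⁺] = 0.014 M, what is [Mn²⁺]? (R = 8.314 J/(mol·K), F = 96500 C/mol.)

0.0028 M

From the Nernst equation, ln Q = nF(E° − E)/RT = 2×96500×(0.78 − 0.800)/(8.314×288) = -1.612, so Q = 0.199.
With Q = [Mn²⁺]/[Cd²⁺] and the known concentrations, [Mn²⁺] in the numerator gives [Mn²⁺] = 0.0028 M.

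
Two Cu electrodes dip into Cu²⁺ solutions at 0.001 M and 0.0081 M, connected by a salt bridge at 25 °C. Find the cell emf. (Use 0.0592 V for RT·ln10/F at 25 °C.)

Both half-cells are Cu²⁺/Cu, so E°_cell = 0. The concentrated side is the cathode; the cell reaction moves Cu²⁺ from high to low concentration with n = 2.
Q = [Cu²⁺]_dilute/[Cu²⁺]_conc = 0.001/0.0081 = 0.123.
E = 0 − (0.0592/2) log Q = −(0.0592/2)(-0.908) = 0.0269 V.

0.027 V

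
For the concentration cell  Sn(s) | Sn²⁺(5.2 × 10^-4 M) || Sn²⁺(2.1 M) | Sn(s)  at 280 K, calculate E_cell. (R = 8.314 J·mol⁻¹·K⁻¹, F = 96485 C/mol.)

0.10 V

Both half-cells are Sn²⁺/Sn, so E°_cell = 0. The concentrated side is the cathode; the cell reaction moves Sn²⁺ from high to low concentration with n = 2.
Q = [Sn²⁺]_dilute/[Sn²⁺]_conc = 5.2 × 10^-4/2.1 = 2.48 × 10^-4.
E = 0 − (RT/nF) ln Q = −((8.314×280)/(2×96485))(-8.304) = 0.1002 V.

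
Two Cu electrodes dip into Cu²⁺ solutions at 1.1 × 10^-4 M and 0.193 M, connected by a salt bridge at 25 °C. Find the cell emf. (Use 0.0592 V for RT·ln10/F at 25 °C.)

Both half-cells are Cu²⁺/Cu, so E°_cell = 0. The concentrated side is the cathode; the cell reaction moves Cu²⁺ from high to low concentration with n = 2.
Q = [Cu²⁺]_dilute/[Cu²⁺]_conc = 1.1 × 10^-4/0.193 = 5.7 × 10^-4.
E = 0 − (0.0592/2) log Q = −(0.0592/2)(-3.244) = 0.0960 V.

0.096 V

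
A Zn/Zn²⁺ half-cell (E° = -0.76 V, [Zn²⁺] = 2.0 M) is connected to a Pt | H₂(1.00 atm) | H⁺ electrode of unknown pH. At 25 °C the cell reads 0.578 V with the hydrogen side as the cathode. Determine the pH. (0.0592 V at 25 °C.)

E°_cell = 0.76 V and n = 2.
log Q = n(E° − E)/0.0592 = 2×(0.76 − 0.578)/0.0592 = 6.149.
With Q = [Zn²⁺]·P(H₂) / [H⁺]^2, solving for [H⁺] gives log[H⁺] = -2.924, so pH = 2.92.

pH = 2.92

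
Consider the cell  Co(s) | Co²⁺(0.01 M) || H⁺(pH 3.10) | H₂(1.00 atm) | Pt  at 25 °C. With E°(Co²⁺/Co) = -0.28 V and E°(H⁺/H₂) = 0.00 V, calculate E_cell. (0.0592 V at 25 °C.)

The hydrogen couple is the cathode, so E°_cell = 0.28 V; n = 2.
[H⁺] = 10^(−3.10) = 7.9 × 10^-4 M, and Q = [Co²⁺]·P(H₂) / [H⁺]^2 = 1.58 × 10^4.
E = E° − (0.0592/2) log Q = 0.28 − (0.0592/2)(4.200) = 0.156 V.

0.16 V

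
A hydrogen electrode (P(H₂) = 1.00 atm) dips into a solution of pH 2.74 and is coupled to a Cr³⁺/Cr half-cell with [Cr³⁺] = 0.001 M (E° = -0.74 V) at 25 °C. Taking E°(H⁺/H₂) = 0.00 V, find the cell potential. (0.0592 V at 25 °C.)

The hydrogen couple is the cathode, so E°_cell = 0.74 V; n = 6.
[H⁺] = 10^(−2.74) = 0.0018 M, and Q = [Cr³⁺]^2·P(H₂)^3 / [H⁺]^6 = 2.75 × 10^10.
E = E° − (0.0592/6) log Q = 0.74 − (0.0592/6)(10.440) = 0.637 V.

0.64 V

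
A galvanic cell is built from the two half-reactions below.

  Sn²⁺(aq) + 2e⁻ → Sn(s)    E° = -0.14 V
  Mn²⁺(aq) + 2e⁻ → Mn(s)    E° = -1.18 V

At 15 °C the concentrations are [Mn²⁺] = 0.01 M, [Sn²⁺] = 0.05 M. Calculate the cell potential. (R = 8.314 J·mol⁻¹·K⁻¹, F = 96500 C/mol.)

1.06 V

The Sn²⁺/Sn couple has the higher reduction potential and acts as the cathode, so E°_cell = -0.14 − (-1.18) = 1.04 V.
Balancing electrons gives n = 2; the reaction quotient is Q = [Mn²⁺]/[Sn²⁺] = 0.200.
E = E° − (RT/nF) ln Q = 1.04 − (8.314×288)/(2×96500) × (-1.609) = 1.040 + 0.020 = 1.060 V.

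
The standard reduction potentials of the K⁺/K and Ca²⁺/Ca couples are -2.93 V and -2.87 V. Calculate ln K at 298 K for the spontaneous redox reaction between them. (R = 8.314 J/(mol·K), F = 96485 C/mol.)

E°_cell = -2.87 − (-2.93) = 0.06 V, with n = 2 electrons transferred.
At equilibrium E = 0, so the Nernst equation gives ln K = nFE°/RT = (2)(96485)(0.06)/((8.314)(298)) = 4.67.

ln K = 4.7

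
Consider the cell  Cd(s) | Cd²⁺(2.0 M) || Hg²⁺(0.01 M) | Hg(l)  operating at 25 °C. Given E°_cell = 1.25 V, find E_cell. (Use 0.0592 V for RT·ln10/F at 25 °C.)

1.18 V

Balancing electrons gives n = 2; the reaction quotient is Q = [Cd²⁺]/[Hg²⁺] = 200.
At 25 °C, E = E° − (0.0592/n) log Q = 1.25 − (0.0592/2)(2.301) = 1.250 − 0.068 = 1.182 V.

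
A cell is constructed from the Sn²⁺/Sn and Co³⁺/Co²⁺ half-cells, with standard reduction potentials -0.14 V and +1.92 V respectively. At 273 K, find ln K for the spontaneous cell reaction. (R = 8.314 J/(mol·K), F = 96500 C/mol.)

E°_cell = +1.92 − (-0.14) = 2.06 V, with n = 2 electrons transferred.
At equilibrium E = 0, so the Nernst equation gives ln K = nFE°/RT = (2)(96500)(2.06)/((8.314)(273)) = 175.17.

ln K = 175.2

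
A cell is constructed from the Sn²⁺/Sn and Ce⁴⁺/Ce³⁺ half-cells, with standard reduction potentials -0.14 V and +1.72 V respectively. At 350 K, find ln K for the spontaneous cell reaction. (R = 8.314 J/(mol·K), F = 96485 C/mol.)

E°_cell = +1.72 − (-0.14) = 1.86 V, with n = 2 electrons transferred.
At equilibrium E = 0, so the Nernst equation gives ln K = nFE°/RT = (2)(96485)(1.86)/((8.314)(350)) = 123.35.

ln K = 123.3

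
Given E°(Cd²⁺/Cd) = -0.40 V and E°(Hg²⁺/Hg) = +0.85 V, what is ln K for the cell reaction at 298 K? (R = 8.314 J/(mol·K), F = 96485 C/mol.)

ln K = 97.4

E°_cell = +0.85 − (-0.40) = 1.25 V, with n = 2 electrons transferred.
At equilibrium E = 0, so the Nernst equation gives ln K = nFE°/RT = (2)(96485)(1.25)/((8.314)(298)) = 97.36.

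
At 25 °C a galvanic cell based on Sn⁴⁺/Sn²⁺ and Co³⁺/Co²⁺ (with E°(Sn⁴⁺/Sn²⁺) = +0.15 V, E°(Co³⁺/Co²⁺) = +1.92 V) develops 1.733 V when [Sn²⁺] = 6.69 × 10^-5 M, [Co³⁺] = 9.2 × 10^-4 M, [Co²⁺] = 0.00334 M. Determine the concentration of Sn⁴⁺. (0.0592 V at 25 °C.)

From the Nernst equation, log Q = n(E° − E)/0.0592 = 2(1.77 − 1.733)/0.0592 = 1.250, so Q = 17.8.
With Q = [Sn⁴⁺]·[Co²⁺]^2/([Sn²⁺]·[Co³⁺]^2) and the known concentrations, [Sn⁴⁺] in the numerator gives [Sn⁴⁺] = 9 × 10^-5 M.

9 × 10^-5 M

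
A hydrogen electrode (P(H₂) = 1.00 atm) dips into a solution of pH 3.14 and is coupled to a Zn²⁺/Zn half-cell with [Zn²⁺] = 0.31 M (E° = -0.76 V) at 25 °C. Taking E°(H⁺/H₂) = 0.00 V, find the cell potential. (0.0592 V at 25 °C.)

The hydrogen couple is the cathode, so E°_cell = 0.76 V; n = 2.
[H⁺] = 10^(−3.14) = 7.2 × 10^-4 M, and Q = [Zn²⁺]·P(H₂) / [H⁺]^2 = 5.91 × 10^5.
E = E° − (0.0592/2) log Q = 0.76 − (0.0592/2)(5.771) = 0.589 V.

0.59 V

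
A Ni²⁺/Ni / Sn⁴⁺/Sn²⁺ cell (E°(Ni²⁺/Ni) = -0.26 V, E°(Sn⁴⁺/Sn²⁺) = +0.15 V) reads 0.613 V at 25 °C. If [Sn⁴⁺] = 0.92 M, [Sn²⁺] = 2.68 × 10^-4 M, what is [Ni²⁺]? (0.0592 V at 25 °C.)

From the Nernst equation, log Q = n(E° − E)/0.0592 = 2(0.41 − 0.613)/0.0592 = -6.858, so Q = 1.39 × 10^-7.
With Q = [Ni²⁺]·[Sn²⁺]/[Sn⁴⁺] and the known concentrations, [Ni²⁺] in the numerator gives [Ni²⁺] = 4.8 × 10^-4 M.

4.8 × 10^-4 M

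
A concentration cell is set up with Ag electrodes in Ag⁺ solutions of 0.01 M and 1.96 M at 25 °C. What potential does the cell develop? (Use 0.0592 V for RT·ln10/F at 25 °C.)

Both half-cells are Ag⁺/Ag, so E°_cell = 0. The concentrated side is the cathode; the cell reaction moves Ag⁺ from high to low concentration with n = 1.
Q = [Ag⁺]_dilute/[Ag⁺]_conc = 0.01/1.96 = 0.00510.
E = 0 − (0.0592/1) log Q = −(0.0592/1)(-2.292) = 0.1357 V.

0.14 V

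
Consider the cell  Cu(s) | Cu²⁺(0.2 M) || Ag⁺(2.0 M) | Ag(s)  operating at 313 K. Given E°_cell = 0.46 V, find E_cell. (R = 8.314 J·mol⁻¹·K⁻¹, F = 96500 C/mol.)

Balancing electrons gives n = 2; the reaction quotient is Q = [Cu²⁺]/[Ag⁺]^2 = 0.0500.
E = E° − (RT/nF) ln Q = 0.46 − (8.314×313)/(2×96500) × (-2.996) = 0.460 + 0.040 = 0.500 V.

0.500 V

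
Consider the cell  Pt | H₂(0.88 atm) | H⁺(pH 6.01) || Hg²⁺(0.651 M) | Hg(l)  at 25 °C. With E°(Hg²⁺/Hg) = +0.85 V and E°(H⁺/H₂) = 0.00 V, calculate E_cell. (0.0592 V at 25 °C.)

The Hg²⁺/Hg couple is the cathode, so E°_cell = 0.85 V; n = 2.
[H⁺] = 10^(−6.01) = 9.8 × 10^-7 M, and Q = [H⁺]^2 / ([Hg²⁺]·P(H₂)) = 1.67 × 10^-12.
E = E° − (0.0592/2) log Q = 0.85 − (0.0592/2)(-11.778) = 1.199 V.

1.20 V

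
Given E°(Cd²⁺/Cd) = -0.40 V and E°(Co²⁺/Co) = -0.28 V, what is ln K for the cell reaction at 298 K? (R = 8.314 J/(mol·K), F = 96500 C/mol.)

E°_cell = -0.28 − (-0.40) = 0.12 V, with n = 2 electrons transferred.
At equilibrium E = 0, so the Nernst equation gives ln K = nFE°/RT = (2)(96500)(0.12)/((8.314)(298)) = 9.35.

ln K = 9.3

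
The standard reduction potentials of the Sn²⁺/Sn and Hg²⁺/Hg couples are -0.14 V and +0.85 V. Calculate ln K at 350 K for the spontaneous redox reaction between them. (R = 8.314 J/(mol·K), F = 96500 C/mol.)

ln K = 65.7

E°_cell = +0.85 − (-0.14) = 0.99 V, with n = 2 electrons transferred.
At equilibrium E = 0, so the Nernst equation gives ln K = nFE°/RT = (2)(96500)(0.99)/((8.314)(350)) = 65.66.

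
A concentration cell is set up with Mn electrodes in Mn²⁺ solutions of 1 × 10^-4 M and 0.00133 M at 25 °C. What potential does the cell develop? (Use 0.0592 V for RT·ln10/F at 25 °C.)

Both half-cells are Mn²⁺/Mn, so E°_cell = 0. The concentrated side is the cathode; the cell reaction moves Mn²⁺ from high to low concentration with n = 2.
Q = [Mn²⁺]_dilute/[Mn²⁺]_conc = 1 × 10^-4/0.00133 = 0.0752.
E = 0 − (0.0592/2) log Q = −(0.0592/2)(-1.124) = 0.0333 V.

0.033 V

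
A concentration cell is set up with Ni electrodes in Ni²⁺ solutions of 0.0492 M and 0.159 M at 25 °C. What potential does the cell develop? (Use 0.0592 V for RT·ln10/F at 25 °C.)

0.015 V

Both half-cells are Ni²⁺/Ni, so E°_cell = 0. The concentrated side is the cathode; the cell reaction moves Ni²⁺ from high to low concentration with n = 2.
Q = [Ni²⁺]_dilute/[Ni²⁺]_conc = 0.0492/0.159 = 0.309.
E = 0 − (0.0592/2) log Q = −(0.0592/2)(-0.509) = 0.0151 V.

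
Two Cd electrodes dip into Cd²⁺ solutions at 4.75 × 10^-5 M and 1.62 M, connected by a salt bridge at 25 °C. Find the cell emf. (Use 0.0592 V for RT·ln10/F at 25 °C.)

0.13 V

Both half-cells are Cd²⁺/Cd, so E°_cell = 0. The concentrated side is the cathode; the cell reaction moves Cd²⁺ from high to low concentration with n = 2.
Q = [Cd²⁺]_dilute/[Cd²⁺]_conc = 4.75 × 10^-5/1.62 = 2.93 × 10^-5.
E = 0 − (0.0592/2) log Q = −(0.0592/2)(-4.533) = 0.1342 V.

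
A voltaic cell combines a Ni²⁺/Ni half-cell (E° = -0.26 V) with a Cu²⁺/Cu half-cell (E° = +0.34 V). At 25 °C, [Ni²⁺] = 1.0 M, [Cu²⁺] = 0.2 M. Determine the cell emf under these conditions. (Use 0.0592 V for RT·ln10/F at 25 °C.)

0.579 V

The Cu²⁺/Cu couple has the higher reduction potential and acts as the cathode, so E°_cell = +0.34 − (-0.26) = 0.60 V.
Balancing electrons gives n = 2; the reaction quotient is Q = [Ni²⁺]/[Cu²⁺] = 5.00.
At 25 °C, E = E° − (0.0592/n) log Q = 0.60 − (0.0592/2)(0.699) = 0.600 − 0.021 = 0.579 V.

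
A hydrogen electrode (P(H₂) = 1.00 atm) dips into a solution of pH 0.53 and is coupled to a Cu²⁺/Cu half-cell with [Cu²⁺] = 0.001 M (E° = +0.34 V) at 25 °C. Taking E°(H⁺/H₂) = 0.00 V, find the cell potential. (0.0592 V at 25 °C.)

0.28 V

The Cu²⁺/Cu couple is the cathode, so E°_cell = 0.34 V; n = 2.
[H⁺] = 10^(−0.53) = 0.30 M, and Q = [H⁺]^2 / ([Cu²⁺]·P(H₂)) = 87.1.
E = E° − (0.0592/2) log Q = 0.34 − (0.0592/2)(1.940) = 0.283 V.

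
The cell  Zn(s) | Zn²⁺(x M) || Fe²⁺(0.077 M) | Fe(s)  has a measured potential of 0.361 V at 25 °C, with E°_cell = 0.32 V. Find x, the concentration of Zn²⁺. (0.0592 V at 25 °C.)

0.0032 M

From the Nernst equation, log Q = n(E° − E)/0.0592 = 2(0.32 − 0.361)/0.0592 = -1.385, so Q = 0.0412.
With Q = [Zn²⁺]/[Fe²⁺] and the known concentrations, [Zn²⁺] in the numerator gives [Zn²⁺] = 0.0032 M.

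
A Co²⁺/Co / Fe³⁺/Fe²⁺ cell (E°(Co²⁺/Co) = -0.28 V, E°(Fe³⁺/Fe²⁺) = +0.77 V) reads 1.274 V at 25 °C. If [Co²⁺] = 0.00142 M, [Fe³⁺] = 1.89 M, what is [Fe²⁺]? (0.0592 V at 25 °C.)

0.0083 M

From the Nernst equation, log Q = n(E° − E)/0.0592 = 2(1.05 − 1.274)/0.0592 = -7.568, so Q = 2.71 × 10^-8.
With Q = [Co²⁺]·[Fe²⁺]^2/[Fe³⁺]^2 and the known concentrations, [Fe²⁺]^2 in the numerator gives [Fe²⁺] = 0.0083 M.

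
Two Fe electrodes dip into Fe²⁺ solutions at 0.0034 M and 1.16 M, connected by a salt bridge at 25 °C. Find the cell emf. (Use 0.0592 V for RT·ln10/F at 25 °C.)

0.075 V

Both half-cells are Fe²⁺/Fe, so E°_cell = 0. The concentrated side is the cathode; the cell reaction moves Fe²⁺ from high to low concentration with n = 2.
Q = [Fe²⁺]_dilute/[Fe²⁺]_conc = 0.0034/1.16 = 0.00293.
E = 0 − (0.0592/2) log Q = −(0.0592/2)(-2.533) = 0.0750 V.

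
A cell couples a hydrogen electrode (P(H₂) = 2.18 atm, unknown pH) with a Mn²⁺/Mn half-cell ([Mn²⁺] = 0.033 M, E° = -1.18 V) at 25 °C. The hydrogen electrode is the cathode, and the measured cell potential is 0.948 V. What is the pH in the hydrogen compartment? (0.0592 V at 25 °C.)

E°_cell = 1.18 V and n = 2.
log Q = n(E° − E)/0.0592 = 2×(1.18 − 0.948)/0.0592 = 7.838.
With Q = [Mn²⁺]·P(H₂) / [H⁺]^2, solving for [H⁺] gives log[H⁺] = -4.490, so pH = 4.49.

pH = 4.49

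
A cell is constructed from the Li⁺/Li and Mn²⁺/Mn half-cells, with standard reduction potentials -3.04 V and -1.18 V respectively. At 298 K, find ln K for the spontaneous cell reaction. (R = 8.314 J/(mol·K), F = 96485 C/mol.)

E°_cell = -1.18 − (-3.04) = 1.86 V, with n = 2 electrons transferred.
At equilibrium E = 0, so the Nernst equation gives ln K = nFE°/RT = (2)(96485)(1.86)/((8.314)(298)) = 144.87.

ln K = 144.9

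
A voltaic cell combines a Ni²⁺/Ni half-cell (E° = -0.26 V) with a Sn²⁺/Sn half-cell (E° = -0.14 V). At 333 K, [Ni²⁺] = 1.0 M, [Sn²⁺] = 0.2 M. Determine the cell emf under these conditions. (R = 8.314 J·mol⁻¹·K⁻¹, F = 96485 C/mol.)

0.097 V

The Sn²⁺/Sn couple has the higher reduction potential and acts as the cathode, so E°_cell = -0.14 − (-0.26) = 0.12 V.
Balancing electrons gives n = 2; the reaction quotient is Q = [Ni²⁺]/[Sn²⁺] = 5.00.
E = E° − (RT/nF) ln Q = 0.12 − (8.314×333)/(2×96485) × (1.609) = 0.120 − 0.023 = 0.097 V.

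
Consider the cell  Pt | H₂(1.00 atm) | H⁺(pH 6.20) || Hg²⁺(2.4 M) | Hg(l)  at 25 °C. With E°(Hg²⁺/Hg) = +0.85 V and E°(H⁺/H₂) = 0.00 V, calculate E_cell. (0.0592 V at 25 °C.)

The Hg²⁺/Hg couple is the cathode, so E°_cell = 0.85 V; n = 2.
[H⁺] = 10^(−6.20) = 6.3 × 10^-7 M, and Q = [H⁺]^2 / ([Hg²⁺]·P(H₂)) = 1.66 × 10^-13.
E = E° − (0.0592/2) log Q = 0.85 − (0.0592/2)(-12.780) = 1.228 V.

1.23 V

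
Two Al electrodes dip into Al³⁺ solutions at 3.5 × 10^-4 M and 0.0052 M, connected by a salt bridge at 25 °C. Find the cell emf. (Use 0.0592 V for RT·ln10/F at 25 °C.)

0.023 V

Both half-cells are Al³⁺/Al, so E°_cell = 0. The concentrated side is the cathode; the cell reaction moves Al³⁺ from high to low concentration with n = 3.
Q = [Al³⁺]_dilute/[Al³⁺]_conc = 3.5 × 10^-4/0.0052 = 0.0673.
E = 0 − (0.0592/3) log Q = −(0.0592/3)(-1.172) = 0.0231 V.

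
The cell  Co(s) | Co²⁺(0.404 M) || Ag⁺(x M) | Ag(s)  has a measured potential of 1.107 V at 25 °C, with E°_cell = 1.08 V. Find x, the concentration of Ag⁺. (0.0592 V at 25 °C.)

1.8 M

From the Nernst equation, log Q = n(E° − E)/0.0592 = 2(1.08 − 1.107)/0.0592 = -0.912, so Q = 0.122.
With Q = [Co²⁺]/[Ag⁺]^2 and the known concentrations, [Ag⁺]^2 in the denominator gives [Ag⁺] = 1.8 M.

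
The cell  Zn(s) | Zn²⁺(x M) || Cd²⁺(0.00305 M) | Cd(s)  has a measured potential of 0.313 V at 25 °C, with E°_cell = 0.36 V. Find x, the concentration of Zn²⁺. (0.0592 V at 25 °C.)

From the Nernst equation, log Q = n(E° − E)/0.0592 = 2(0.36 − 0.313)/0.0592 = 1.588, so Q = 38.7.
With Q = [Zn²⁺]/[Cd²⁺] and the known concentrations, [Zn²⁺] in the numerator gives [Zn²⁺] = 0.12 M.

0.12 M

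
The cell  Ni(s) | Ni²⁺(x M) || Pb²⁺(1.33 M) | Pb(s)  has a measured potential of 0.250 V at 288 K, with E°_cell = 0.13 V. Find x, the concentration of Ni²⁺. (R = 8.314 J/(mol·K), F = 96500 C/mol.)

8.4 × 10^-5 M

From the Nernst equation, ln Q = nF(E° − E)/RT = 2×96500×(0.13 − 0.250)/(8.314×288) = -9.672, so Q = 6.3 × 10^-5.
With Q = [Ni²⁺]/[Pb²⁺] and the known concentrations, [Ni²⁺] in the numerator gives [Ni²⁺] = 8.4 × 10^-5 M.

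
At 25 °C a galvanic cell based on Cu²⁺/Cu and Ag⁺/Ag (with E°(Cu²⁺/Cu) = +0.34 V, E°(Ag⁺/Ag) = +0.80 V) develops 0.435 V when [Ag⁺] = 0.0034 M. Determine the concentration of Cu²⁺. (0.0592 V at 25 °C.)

8.1 × 10^-5 M

From the Nernst equation, log Q = n(E° − E)/0.0592 = 2(0.46 − 0.435)/0.0592 = 0.845, so Q = 6.99.
With Q = [Cu²⁺]/[Ag⁺]^2 and the known concentrations, [Cu²⁺] in the numerator gives [Cu²⁺] = 8.1 × 10^-5 M.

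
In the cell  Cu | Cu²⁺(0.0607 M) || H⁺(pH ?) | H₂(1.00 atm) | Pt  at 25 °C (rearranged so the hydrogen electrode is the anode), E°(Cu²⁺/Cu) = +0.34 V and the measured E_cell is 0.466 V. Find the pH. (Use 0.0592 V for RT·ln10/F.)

E°_cell = 0.34 V and n = 2.
log Q = n(E° − E)/0.0592 = 2×(0.34 − 0.466)/0.0592 = -4.257.
With Q = [H⁺]^2 / ([Cu²⁺]·P(H₂)), solving for [H⁺] gives log[H⁺] = -2.737, so pH = 2.74.

pH = 2.74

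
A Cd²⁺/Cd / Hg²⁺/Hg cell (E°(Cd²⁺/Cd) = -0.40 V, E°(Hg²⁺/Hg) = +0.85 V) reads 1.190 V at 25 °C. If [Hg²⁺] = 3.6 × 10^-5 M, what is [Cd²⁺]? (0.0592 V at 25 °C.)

0.0038 M

From the Nernst equation, log Q = n(E° − E)/0.0592 = 2(1.25 − 1.190)/0.0592 = 2.027, so Q = 106.
With Q = [Cd²⁺]/[Hg²⁺] and the known concentrations, [Cd²⁺] in the numerator gives [Cd²⁺] = 0.0038 M.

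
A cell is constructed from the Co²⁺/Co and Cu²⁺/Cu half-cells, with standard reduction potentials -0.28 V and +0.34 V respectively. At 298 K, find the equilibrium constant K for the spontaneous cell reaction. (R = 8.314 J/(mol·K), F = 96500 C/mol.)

9.4 × 10^20

E°_cell = +0.34 − (-0.28) = 0.62 V, with n = 2 electrons transferred.
At equilibrium E = 0, so the Nernst equation gives ln K = nFE°/RT = (2)(96500)(0.62)/((8.314)(298)) = 48.30.
K = e^48.30 = 9.4 × 10^20.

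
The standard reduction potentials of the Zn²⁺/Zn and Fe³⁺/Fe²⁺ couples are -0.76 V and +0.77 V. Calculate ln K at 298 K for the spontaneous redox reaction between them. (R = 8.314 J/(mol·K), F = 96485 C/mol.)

E°_cell = +0.77 − (-0.76) = 1.53 V, with n = 2 electrons transferred.
At equilibrium E = 0, so the Nernst equation gives ln K = nFE°/RT = (2)(96485)(1.53)/((8.314)(298)) = 119.17.

ln K = 119.2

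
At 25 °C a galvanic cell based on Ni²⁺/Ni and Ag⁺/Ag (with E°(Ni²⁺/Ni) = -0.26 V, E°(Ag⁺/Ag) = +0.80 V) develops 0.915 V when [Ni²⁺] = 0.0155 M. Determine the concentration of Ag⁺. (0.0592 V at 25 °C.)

From the Nernst equation, log Q = n(E° − E)/0.0592 = 2(1.06 − 0.915)/0.0592 = 4.899, so Q = 7.92 × 10^4.
With Q = [Ni²⁺]/[Ag⁺]^2 and the known concentrations, [Ag⁺]^2 in the denominator gives [Ag⁺] = 4.4 × 10^-4 M.

4.4 × 10^-4 M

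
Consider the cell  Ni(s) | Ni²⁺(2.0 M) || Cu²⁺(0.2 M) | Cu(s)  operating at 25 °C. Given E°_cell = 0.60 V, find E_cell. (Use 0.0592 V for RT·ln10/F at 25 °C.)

0.570 V

Balancing electrons gives n = 2; the reaction quotient is Q = [Ni²⁺]/[Cu²⁺] = 10.0.
At 25 °C, E = E° − (0.0592/n) log Q = 0.60 − (0.0592/2)(1.000) = 0.600 − 0.030 = 0.570 V.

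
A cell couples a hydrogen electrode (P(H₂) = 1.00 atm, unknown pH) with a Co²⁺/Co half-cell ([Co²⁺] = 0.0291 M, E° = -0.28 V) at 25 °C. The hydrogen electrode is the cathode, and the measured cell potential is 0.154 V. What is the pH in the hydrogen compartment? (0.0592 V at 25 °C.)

pH = 2.90

E°_cell = 0.28 V and n = 2.
log Q = n(E° − E)/0.0592 = 2×(0.28 − 0.154)/0.0592 = 4.257.
With Q = [Co²⁺]·P(H₂) / [H⁺]^2, solving for [H⁺] gives log[H⁺] = -2.896, so pH = 2.90.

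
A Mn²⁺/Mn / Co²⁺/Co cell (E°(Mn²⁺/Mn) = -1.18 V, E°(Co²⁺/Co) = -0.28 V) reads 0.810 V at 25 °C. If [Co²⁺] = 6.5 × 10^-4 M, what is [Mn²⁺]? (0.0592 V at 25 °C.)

From the Nernst equation, log Q = n(E° − E)/0.0592 = 2(0.90 − 0.810)/0.0592 = 3.041, so Q = 1100.
With Q = [Mn²⁺]/[Co²⁺] and the known concentrations, [Mn²⁺] in the numerator gives [Mn²⁺] = 0.71 M.

0.71 M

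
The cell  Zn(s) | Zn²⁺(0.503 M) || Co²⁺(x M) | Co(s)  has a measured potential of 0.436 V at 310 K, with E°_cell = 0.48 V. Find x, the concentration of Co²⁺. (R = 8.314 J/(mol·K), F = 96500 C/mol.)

0.019 M

From the Nernst equation, ln Q = nF(E° − E)/RT = 2×96500×(0.48 − 0.436)/(8.314×310) = 3.295, so Q = 27.0.
With Q = [Zn²⁺]/[Co²⁺] and the known concentrations, [Co²⁺] in the denominator gives [Co²⁺] = 0.019 M.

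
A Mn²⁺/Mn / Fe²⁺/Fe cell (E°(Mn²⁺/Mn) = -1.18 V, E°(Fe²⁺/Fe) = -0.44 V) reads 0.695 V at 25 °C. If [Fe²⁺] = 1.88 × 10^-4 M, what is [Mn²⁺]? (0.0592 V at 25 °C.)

From the Nernst equation, log Q = n(E° − E)/0.0592 = 2(0.74 − 0.695)/0.0592 = 1.520, so Q = 33.1.
With Q = [Mn²⁺]/[Fe²⁺] and the known concentrations, [Mn²⁺] in the numerator gives [Mn²⁺] = 0.0062 M.

0.0062 M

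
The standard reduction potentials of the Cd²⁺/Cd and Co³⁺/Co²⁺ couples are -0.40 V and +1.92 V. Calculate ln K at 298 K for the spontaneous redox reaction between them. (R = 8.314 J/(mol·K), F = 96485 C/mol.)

ln K = 180.7

E°_cell = +1.92 − (-0.40) = 2.32 V, with n = 2 electrons transferred.
At equilibrium E = 0, so the Nernst equation gives ln K = nFE°/RT = (2)(96485)(2.32)/((8.314)(298)) = 180.70.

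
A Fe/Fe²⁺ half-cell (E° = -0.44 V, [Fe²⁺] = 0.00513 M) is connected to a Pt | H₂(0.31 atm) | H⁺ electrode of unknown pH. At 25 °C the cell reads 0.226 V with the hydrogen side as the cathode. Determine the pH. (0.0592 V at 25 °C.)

pH = 5.01

E°_cell = 0.44 V and n = 2.
log Q = n(E° − E)/0.0592 = 2×(0.44 − 0.226)/0.0592 = 7.230.
With Q = [Fe²⁺]·P(H₂) / [H⁺]^2, solving for [H⁺] gives log[H⁺] = -5.014, so pH = 5.01.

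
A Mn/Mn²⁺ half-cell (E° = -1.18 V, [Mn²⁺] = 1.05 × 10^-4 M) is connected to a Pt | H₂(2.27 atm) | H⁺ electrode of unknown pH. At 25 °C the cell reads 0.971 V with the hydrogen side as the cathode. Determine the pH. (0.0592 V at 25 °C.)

E°_cell = 1.18 V and n = 2.
log Q = n(E° − E)/0.0592 = 2×(1.18 − 0.971)/0.0592 = 7.061.
With Q = [Mn²⁺]·P(H₂) / [H⁺]^2, solving for [H⁺] gives log[H⁺] = -5.342, so pH = 5.34.

pH = 5.34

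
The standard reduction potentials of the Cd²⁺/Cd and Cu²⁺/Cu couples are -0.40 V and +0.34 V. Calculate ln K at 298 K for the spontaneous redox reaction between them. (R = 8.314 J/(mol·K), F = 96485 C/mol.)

ln K = 57.6

E°_cell = +0.34 − (-0.40) = 0.74 V, with n = 2 electrons transferred.
At equilibrium E = 0, so the Nernst equation gives ln K = nFE°/RT = (2)(96485)(0.74)/((8.314)(298)) = 57.64.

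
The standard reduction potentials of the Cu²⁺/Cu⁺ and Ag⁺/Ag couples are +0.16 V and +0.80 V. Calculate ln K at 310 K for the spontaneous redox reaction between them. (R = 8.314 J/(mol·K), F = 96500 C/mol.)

ln K = 24.0

E°_cell = +0.80 − (+0.16) = 0.64 V, with n = 1 electron transferred.
At equilibrium E = 0, so the Nernst equation gives ln K = nFE°/RT = (1)(96500)(0.64)/((8.314)(310)) = 23.96.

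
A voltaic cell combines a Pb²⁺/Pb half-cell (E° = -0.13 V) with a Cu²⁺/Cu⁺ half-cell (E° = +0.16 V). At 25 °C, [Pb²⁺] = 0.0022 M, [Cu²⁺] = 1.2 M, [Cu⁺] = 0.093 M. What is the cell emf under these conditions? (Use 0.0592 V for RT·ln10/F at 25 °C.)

The Cu²⁺/Cu⁺ couple has the higher reduction potential and acts as the cathode, so E°_cell = +0.16 − (-0.13) = 0.29 V.
Balancing electrons gives n = 2; the reaction quotient is Q = [Pb²⁺]·[Cu⁺]^2/[Cu²⁺]^2 = 1.32 × 10^-5.
At 25 °C, E = E° − (0.0592/n) log Q = 0.29 − (0.0592/2)(-4.879) = 0.290 + 0.144 = 0.434 V.

0.434 V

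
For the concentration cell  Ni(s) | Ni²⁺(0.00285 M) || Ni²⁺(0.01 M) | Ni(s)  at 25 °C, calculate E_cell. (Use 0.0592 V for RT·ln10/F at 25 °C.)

0.016 V

Both half-cells are Ni²⁺/Ni, so E°_cell = 0. The concentrated side is the cathode; the cell reaction moves Ni²⁺ from high to low concentration with n = 2.
Q = [Ni²⁺]_dilute/[Ni²⁺]_conc = 0.00285/0.01 = 0.285.
E = 0 − (0.0592/2) log Q = −(0.0592/2)(-0.545) = 0.0161 V.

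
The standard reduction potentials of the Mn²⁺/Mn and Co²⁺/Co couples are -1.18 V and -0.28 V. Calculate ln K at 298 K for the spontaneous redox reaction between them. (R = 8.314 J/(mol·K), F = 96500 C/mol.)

ln K = 70.1

E°_cell = -0.28 − (-1.18) = 0.90 V, with n = 2 electrons transferred.
At equilibrium E = 0, so the Nernst equation gives ln K = nFE°/RT = (2)(96500)(0.90)/((8.314)(298)) = 70.11.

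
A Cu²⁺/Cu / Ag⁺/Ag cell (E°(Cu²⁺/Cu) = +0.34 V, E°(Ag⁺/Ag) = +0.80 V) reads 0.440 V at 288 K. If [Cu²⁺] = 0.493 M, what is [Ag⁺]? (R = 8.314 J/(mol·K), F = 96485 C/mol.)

0.31 M

From the Nernst equation, ln Q = nF(E° − E)/RT = 2×96485×(0.46 − 0.440)/(8.314×288) = 1.612, so Q = 5.01.
With Q = [Cu²⁺]/[Ag⁺]^2 and the known concentrations, [Ag⁺]^2 in the denominator gives [Ag⁺] = 0.31 M.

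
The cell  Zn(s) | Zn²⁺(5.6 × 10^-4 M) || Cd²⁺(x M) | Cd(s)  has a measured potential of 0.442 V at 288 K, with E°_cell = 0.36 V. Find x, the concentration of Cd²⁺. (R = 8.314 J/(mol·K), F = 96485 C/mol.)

From the Nernst equation, ln Q = nF(E° − E)/RT = 2×96485×(0.36 − 0.442)/(8.314×288) = -6.608, so Q = 0.00135.
With Q = [Zn²⁺]/[Cd²⁺] and the known concentrations, [Cd²⁺] in the denominator gives [Cd²⁺] = 0.42 M.

0.42 M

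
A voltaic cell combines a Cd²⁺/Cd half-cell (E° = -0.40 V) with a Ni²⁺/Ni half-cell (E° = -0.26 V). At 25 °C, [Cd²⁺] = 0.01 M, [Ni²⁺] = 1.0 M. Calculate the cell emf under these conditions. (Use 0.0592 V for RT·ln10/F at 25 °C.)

The Ni²⁺/Ni couple has the higher reduction potential and acts as the cathode, so E°_cell = -0.26 − (-0.40) = 0.14 V.
Balancing electrons gives n = 2; the reaction quotient is Q = [Cd²⁺]/[Ni²⁺] = 0.0100.
At 25 °C, E = E° − (0.0592/n) log Q = 0.14 − (0.0592/2)(-2.000) = 0.140 + 0.059 = 0.199 V.

0.199 V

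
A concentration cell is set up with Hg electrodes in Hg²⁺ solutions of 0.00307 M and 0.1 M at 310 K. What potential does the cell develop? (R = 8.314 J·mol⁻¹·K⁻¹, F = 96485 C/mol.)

Both half-cells are Hg²⁺/Hg, so E°_cell = 0. The concentrated side is the cathode; the cell reaction moves Hg²⁺ from high to low concentration with n = 2.
Q = [Hg²⁺]_dilute/[Hg²⁺]_conc = 0.00307/0.1 = 0.0307.
E = 0 − (RT/nF) ln Q = −((8.314×310)/(2×96485))(-3.483) = 0.0465 V.

0.047 V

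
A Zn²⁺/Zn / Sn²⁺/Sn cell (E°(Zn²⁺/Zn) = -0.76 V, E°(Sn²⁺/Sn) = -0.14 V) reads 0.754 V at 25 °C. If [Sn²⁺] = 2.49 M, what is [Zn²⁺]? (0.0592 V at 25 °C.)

From the Nernst equation, log Q = n(E° − E)/0.0592 = 2(0.62 − 0.754)/0.0592 = -4.527, so Q = 2.97 × 10^-5.
With Q = [Zn²⁺]/[Sn²⁺] and the known concentrations, [Zn²⁺] in the numerator gives [Zn²⁺] = 7.4 × 10^-5 M.

7.4 × 10^-5 M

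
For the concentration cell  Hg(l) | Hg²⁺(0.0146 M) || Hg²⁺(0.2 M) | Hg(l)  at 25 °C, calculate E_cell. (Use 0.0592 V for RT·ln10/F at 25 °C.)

Both half-cells are Hg²⁺/Hg, so E°_cell = 0. The concentrated side is the cathode; the cell reaction moves Hg²⁺ from high to low concentration with n = 2.
Q = [Hg²⁺]_dilute/[Hg²⁺]_conc = 0.0146/0.2 = 0.0730.
E = 0 − (0.0592/2) log Q = −(0.0592/2)(-1.137) = 0.0337 V.

0.034 V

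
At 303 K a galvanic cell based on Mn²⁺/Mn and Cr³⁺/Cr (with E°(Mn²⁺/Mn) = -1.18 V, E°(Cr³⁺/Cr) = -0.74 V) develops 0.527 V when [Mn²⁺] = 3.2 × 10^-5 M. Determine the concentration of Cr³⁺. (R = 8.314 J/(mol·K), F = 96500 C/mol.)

0.004 M

From the Nernst equation, ln Q = nF(E° − E)/RT = 6×96500×(0.44 − 0.527)/(8.314×303) = -19.996, so Q = 2.07 × 10^-9.
With Q = [Mn²⁺]^3/[Cr³⁺]^2 and the known concentrations, [Cr³⁺]^2 in the denominator gives [Cr³⁺] = 0.004 M.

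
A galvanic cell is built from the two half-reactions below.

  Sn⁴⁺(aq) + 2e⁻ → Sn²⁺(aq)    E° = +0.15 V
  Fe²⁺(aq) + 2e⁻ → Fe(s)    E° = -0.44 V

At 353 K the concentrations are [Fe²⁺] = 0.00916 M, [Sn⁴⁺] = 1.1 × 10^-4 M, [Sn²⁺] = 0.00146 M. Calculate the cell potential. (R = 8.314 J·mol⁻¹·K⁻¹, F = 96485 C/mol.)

The Sn⁴⁺/Sn²⁺ couple has the higher reduction potential and acts as the cathode, so E°_cell = +0.15 − (-0.44) = 0.59 V.
Balancing electrons gives n = 2; the reaction quotient is Q = [Fe²⁺]·[Sn²⁺]/[Sn⁴⁺] = 0.122.
E = E° − (RT/nF) ln Q = 0.59 − (8.314×353)/(2×96485) × (-2.107) = 0.590 + 0.032 = 0.622 V.

0.622 V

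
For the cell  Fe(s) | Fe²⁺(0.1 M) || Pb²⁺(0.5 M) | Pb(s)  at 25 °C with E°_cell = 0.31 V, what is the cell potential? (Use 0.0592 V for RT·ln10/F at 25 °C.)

0.331 V

Balancing electrons gives n = 2; the reaction quotient is Q = [Fe²⁺]/[Pb²⁺] = 0.200.
At 25 °C, E = E° − (0.0592/n) log Q = 0.31 − (0.0592/2)(-0.699) = 0.310 + 0.021 = 0.331 V.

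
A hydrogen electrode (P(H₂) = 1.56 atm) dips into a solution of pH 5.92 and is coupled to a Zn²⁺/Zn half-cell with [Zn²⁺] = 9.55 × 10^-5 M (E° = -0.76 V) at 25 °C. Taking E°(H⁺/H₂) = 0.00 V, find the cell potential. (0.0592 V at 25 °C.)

The hydrogen couple is the cathode, so E°_cell = 0.76 V; n = 2.
[H⁺] = 10^(−5.92) = 1.2 × 10^-6 M, and Q = [Zn²⁺]·P(H₂) / [H⁺]^2 = 1.03 × 10^8.
E = E° − (0.0592/2) log Q = 0.76 − (0.0592/2)(8.013) = 0.523 V.

0.52 V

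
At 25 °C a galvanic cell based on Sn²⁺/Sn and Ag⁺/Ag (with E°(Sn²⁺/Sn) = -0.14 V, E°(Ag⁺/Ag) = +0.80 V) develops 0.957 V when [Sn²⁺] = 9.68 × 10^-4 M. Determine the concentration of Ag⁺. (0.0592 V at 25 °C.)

0.06 M

From the Nernst equation, log Q = n(E° − E)/0.0592 = 2(0.94 − 0.957)/0.0592 = -0.574, so Q = 0.266.
With Q = [Sn²⁺]/[Ag⁺]^2 and the known concentrations, [Ag⁺]^2 in the denominator gives [Ag⁺] = 0.06 M.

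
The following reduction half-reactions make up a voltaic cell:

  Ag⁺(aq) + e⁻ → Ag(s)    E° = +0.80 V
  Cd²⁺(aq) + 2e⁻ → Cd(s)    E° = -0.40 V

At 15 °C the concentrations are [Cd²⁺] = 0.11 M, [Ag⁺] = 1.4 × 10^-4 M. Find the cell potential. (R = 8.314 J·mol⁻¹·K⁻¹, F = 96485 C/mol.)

1.01 V

The Ag⁺/Ag couple has the higher reduction potential and acts as the cathode, so E°_cell = +0.80 − (-0.40) = 1.20 V.
Balancing electrons gives n = 2; the reaction quotient is Q = [Cd²⁺]/[Ag⁺]^2 = 5.61 × 10^6.
E = E° − (RT/nF) ln Q = 1.20 − (8.314×288)/(2×96485) × (15.540) = 1.200 − 0.193 = 1.007 V.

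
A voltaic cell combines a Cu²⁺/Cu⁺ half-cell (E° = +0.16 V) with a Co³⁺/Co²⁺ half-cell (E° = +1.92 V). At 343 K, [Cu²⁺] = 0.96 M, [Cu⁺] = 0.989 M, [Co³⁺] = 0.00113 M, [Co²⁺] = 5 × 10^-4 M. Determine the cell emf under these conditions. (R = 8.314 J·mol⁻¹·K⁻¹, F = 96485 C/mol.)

The Co³⁺/Co²⁺ couple has the higher reduction potential and acts as the cathode, so E°_cell = +1.92 − (+0.16) = 1.76 V.
Balancing electrons gives n = 1; the reaction quotient is Q = [Cu²⁺]·[Co²⁺]/([Cu⁺]·[Co³⁺]) = 0.430.
E = E° − (RT/nF) ln Q = 1.76 − (8.314×343)/(1×96485) × (-0.845) = 1.760 + 0.025 = 1.785 V.

1.78 V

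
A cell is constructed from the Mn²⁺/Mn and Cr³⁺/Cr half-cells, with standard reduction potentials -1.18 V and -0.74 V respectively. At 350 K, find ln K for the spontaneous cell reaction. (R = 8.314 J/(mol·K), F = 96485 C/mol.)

ln K = 87.5

E°_cell = -0.74 − (-1.18) = 0.44 V, with n = 6 electrons transferred.
At equilibrium E = 0, so the Nernst equation gives ln K = nFE°/RT = (6)(96485)(0.44)/((8.314)(350)) = 87.54.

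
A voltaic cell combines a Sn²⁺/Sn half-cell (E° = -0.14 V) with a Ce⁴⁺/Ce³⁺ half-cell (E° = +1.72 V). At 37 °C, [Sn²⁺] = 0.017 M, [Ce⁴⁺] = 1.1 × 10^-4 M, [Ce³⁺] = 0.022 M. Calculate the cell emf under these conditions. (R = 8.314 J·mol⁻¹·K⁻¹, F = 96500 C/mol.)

The Ce⁴⁺/Ce³⁺ couple has the higher reduction potential and acts as the cathode, so E°_cell = +1.72 − (-0.14) = 1.86 V.
Balancing electrons gives n = 2; the reaction quotient is Q = [Sn²⁺]·[Ce³⁺]^2/[Ce⁴⁺]^2 = 680.
E = E° − (RT/nF) ln Q = 1.86 − (8.314×310)/(2×96500) × (6.522) = 1.860 − 0.087 = 1.773 V.

1.77 V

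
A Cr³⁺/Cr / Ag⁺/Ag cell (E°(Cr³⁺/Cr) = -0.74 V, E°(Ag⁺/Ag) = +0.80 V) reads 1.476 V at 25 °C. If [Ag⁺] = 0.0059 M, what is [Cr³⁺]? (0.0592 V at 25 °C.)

3.6 × 10^-4 M

From the Nernst equation, log Q = n(E° − E)/0.0592 = 3(1.54 − 1.476)/0.0592 = 3.243, so Q = 1750.
With Q = [Cr³⁺]/[Ag⁺]^3 and the known concentrations, [Cr³⁺] in the numerator gives [Cr³⁺] = 3.6 × 10^-4 M.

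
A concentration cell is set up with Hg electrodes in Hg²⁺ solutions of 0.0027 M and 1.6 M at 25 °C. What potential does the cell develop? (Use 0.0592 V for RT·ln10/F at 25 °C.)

0.082 V

Both half-cells are Hg²⁺/Hg, so E°_cell = 0. The concentrated side is the cathode; the cell reaction moves Hg²⁺ from high to low concentration with n = 2.
Q = [Hg²⁺]_dilute/[Hg²⁺]_conc = 0.0027/1.6 = 0.00169.
E = 0 − (0.0592/2) log Q = −(0.0592/2)(-2.773) = 0.0821 V.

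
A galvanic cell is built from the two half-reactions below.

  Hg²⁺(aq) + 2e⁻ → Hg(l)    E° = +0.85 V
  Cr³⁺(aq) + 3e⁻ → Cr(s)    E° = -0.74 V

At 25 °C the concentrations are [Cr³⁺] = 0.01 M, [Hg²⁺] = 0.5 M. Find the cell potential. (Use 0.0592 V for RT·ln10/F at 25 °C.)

1.62 V

The Hg²⁺/Hg couple has the higher reduction potential and acts as the cathode, so E°_cell = +0.85 − (-0.74) = 1.59 V.
Balancing electrons gives n = 6; the reaction quotient is Q = [Cr³⁺]^2/[Hg²⁺]^3 = 8 × 10^-4.
At 25 °C, E = E° − (0.0592/n) log Q = 1.59 − (0.0592/6)(-3.097) = 1.590 + 0.031 = 1.621 V.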